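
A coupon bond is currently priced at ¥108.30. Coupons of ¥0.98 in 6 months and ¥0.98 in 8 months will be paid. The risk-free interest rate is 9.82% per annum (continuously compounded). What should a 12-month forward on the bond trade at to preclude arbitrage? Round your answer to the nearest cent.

PV(coupons) I = 0.98·e^(−0.0982·6/12) + 0.98·e^(−0.0982·8/12)
I = 0.9330 + 0.9179 = 1.8509
F = (S − I)·e^(rT) = (108.30 − 1.8509) · e^(0.0982·12/12)
= 106.4491 · e^0.098200 = 106.4491 × 1.103183 = ¥117.43

¥117.43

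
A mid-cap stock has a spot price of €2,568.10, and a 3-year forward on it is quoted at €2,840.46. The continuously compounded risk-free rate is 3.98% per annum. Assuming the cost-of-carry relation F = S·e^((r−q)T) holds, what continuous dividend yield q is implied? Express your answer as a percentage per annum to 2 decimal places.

0.62%

From F = S·e^((r−q)T): (r − q) = ln(F/S)/T
ln(2840.46/2568.10) = ln(1.106055) = 0.100800
(r − q) = 0.100800 / (3) = 0.033600
q = r − ln(F/S)/T = 0.0398 − 0.033600 = 0.006200
q = 0.62%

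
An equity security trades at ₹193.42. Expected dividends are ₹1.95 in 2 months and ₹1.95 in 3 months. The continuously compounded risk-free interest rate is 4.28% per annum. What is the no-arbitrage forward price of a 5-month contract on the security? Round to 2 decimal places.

PV(dividends) I = 1.95·e^(−0.0428·2/12) + 1.95·e^(−0.0428·3/12)
I = 1.9361 + 1.9292 = 3.8653
F = (S − I)·e^(rT) = (193.42 − 3.8653) · e^(0.0428·5/12)
= 189.5547 · e^0.017833 = 189.5547 × 1.017993 = ₹192.97

₹192.97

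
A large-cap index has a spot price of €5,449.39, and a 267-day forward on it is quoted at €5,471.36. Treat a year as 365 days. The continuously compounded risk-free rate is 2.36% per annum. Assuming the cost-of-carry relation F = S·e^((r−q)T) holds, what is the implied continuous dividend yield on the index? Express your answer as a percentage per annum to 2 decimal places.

1.81%

From F = S·e^((r−q)T): (r − q) = ln(F/S)/T
ln(5471.36/5449.39) = ln(1.004032) = 0.004024
(r − q) = 0.004024 / (267/365) = 0.005501
q = r − ln(F/S)/T = 0.0236 − 0.005501 = 0.018099
q = 1.81%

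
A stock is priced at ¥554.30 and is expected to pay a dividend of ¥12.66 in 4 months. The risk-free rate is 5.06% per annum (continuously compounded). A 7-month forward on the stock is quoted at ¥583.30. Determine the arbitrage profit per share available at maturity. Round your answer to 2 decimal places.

¥25.22 per share

PV(dividends) I = 12.66·e^(−0.0506·4/12) = 12.4483
Fair forward F* = (S − I)·e^(rT) = (554.30 − 12.4483)·e^0.029517 = 541.8517 × 1.029957 = 558.0840
Market ¥583.30 > fair 558.0840: forward overpriced → cash-and-carry (borrow at r, buy the stock and collect the dividends, short the forward).
Profit at T = |F_mkt − F*| = |583.30 − 558.0840| = ¥25.22 per share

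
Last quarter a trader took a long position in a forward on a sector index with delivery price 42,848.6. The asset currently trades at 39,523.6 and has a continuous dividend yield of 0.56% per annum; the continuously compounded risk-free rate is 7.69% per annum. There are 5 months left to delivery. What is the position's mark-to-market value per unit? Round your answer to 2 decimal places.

Current fair forward for the remaining 5 months: F = S·e^((r − q)·T), (r − q) = 0.0769 − 0.0056 = 0.0713
F = 39523.6 · e^(0.0713 × 5/12) = 39523.6 × 1.03015403 = 40715.3958
Value of long forward = (F − K)·e^(−rT) = (40715.3958 − 42848.6) · e^(−0.0769·5/12)
= -2133.2042 × 0.96846623 = -2065.94

-2065.94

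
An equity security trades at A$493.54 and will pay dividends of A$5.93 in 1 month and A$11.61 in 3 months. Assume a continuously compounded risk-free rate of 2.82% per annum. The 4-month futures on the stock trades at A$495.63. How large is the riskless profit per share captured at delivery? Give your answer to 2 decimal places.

PV(dividends) I = 5.93·e^(−0.0282·1/12) + 11.61·e^(−0.0282·3/12) = 17.4445
Fair futures F* = (S − I)·e^(rT) = (493.54 − 17.4445)·e^0.009400 = 476.0955 × 1.009444 = 480.5917
Market A$495.63 > fair 480.5917: forward overpriced → cash-and-carry (borrow at r, buy the stock and collect the dividends, short the forward).
Profit at T = |F_mkt − F*| = |495.63 − 480.5917| = A$15.04 per share

A$15.04 per share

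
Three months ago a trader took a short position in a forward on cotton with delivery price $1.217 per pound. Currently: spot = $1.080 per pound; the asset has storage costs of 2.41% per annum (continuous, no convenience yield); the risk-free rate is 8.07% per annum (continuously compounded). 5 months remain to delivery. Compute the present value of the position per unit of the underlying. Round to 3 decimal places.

$0.086 per pound

Current fair forward for the remaining 5 months: F = S·e^((r + u)·T), (r + u) = 0.0807 + 0.0241 = 0.1048
F = 1.080 · e^(0.1048 × 5/12) = 1.080 × 1.044634 = 1.1282
Value of long forward = (F − K)·e^(−rT) = (1.1282 − 1.217) · e^(−0.0807·5/12)
= -0.0888 × 0.966934 = -0.086
Short position value = −(long value) = $0.086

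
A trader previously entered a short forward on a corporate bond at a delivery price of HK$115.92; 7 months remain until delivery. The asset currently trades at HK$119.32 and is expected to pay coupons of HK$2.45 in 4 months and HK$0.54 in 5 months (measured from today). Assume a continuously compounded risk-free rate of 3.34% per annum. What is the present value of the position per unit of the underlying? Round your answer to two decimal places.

PV(remaining coupons) I = 2.45·e^(−0.0334·4/12) + 0.54·e^(−0.0334·5/12) = 2.9554
Current forward F = (S − I)·e^(rT) = (119.32 − 2.9554)·e^(0.0334·7/12) = 116.3646 × 1.019674 = 118.6540
Value (long) = (F − K)·e^(−rT) = (118.6540 − 115.92) × 0.980705 = 2.6812
Short position value = −(long value) = -HK$2.68

-HK$2.68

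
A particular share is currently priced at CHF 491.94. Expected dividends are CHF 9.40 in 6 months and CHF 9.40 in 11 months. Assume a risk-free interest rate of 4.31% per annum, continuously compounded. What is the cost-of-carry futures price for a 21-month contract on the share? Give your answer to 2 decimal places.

CHF 510.82

PV(dividends) I = 9.40·e^(−0.0431·6/12) + 9.40·e^(−0.0431·11/12)
I = 9.1996 + 9.0359 = 18.2355
F = (S − I)·e^(rT) = (491.94 − 18.2355) · e^(0.0431·21/12)
= 473.7045 · e^0.075425 = 473.7045 × 1.078342 = CHF 510.82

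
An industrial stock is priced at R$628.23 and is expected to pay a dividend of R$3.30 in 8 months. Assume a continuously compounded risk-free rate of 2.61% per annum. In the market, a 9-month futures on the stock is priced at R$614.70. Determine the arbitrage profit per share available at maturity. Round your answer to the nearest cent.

PV(dividends) I = 3.30·e^(−0.0261·8/12) = 3.2431
Fair futures F* = (S − I)·e^(rT) = (628.23 − 3.2431)·e^0.019575 = 624.9869 × 1.019768 = 637.3416
Market R$614.70 < fair 637.3416: forward underpriced → reverse cash-and-carry (short the stock, invest proceeds at r, pay the dividends, go long the forward).
Profit at T = |F_mkt − F*| = |614.70 − 637.3416| = R$22.64 per share

R$22.64 per share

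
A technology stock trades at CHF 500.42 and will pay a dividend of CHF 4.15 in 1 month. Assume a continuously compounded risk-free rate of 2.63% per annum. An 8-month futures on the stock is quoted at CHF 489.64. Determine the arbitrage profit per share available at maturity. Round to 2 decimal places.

CHF 15.42 per share

PV(dividends) I = 4.15·e^(−0.0263·1/12) = 4.1409
Fair futures F* = (S − I)·e^(rT) = (500.42 − 4.1409)·e^0.017533 = 496.2791 × 1.017688 = 505.0573
Market CHF 489.64 < fair 505.0573: forward underpriced → reverse cash-and-carry (short the stock, invest proceeds at r, pay the dividends, go long the forward).
Profit at T = |F_mkt − F*| = |489.64 − 505.0573| = CHF 15.42 per share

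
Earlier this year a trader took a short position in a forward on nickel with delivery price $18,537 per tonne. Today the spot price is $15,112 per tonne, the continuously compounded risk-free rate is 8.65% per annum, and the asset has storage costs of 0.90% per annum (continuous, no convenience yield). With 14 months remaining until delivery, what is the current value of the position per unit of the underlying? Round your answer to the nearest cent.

$1486.09 per tonne

Current fair forward for the remaining 14 months: F = S·e^((r + u)·T), (r + u) = 0.0865 + 0.0090 = 0.0955
F = 15112 · e^(0.0955 × 14/12) = 15112 × 1.11786059 = 16893.1092
Value of long forward = (F − K)·e^(−rT) = (16893.1092 − 18537) · e^(−0.0865·14/12)
= -1643.8908 × 0.90400836 = -1486.09
Short position value = −(long value) = $1486.09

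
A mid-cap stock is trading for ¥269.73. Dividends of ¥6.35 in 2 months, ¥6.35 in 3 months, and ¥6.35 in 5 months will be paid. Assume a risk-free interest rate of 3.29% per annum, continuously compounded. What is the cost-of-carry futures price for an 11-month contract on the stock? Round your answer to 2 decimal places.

PV(dividends) I = 6.35·e^(−0.0329·2/12) + 6.35·e^(−0.0329·3/12) + 6.35·e^(−0.0329·5/12)
I = 6.3153 + 6.2980 + 6.2635 = 18.8768
F = (S − I)·e^(rT) = (269.73 − 18.8768) · e^(0.0329·11/12)
= 250.8532 · e^0.030158 = 250.8532 × 1.030617 = ¥258.53

¥258.53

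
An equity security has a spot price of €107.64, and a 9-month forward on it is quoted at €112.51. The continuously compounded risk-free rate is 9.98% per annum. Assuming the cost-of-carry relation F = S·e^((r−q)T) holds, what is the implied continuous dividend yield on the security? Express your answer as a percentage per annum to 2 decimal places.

4.08%

From F = S·e^((r−q)T): (r − q) = ln(F/S)/T
ln(112.51/107.64) = ln(1.045243) = 0.044249
(r − q) = 0.044249 / (9/12) = 0.058999
q = r − ln(F/S)/T = 0.0998 − 0.058999 = 0.040801
q = 4.08%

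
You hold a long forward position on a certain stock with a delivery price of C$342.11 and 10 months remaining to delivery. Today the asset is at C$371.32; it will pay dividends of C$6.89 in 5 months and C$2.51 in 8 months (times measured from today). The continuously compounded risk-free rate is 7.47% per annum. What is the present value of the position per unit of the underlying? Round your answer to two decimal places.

PV(remaining dividends) I = 6.89·e^(−0.0747·5/12) + 2.51·e^(−0.0747·8/12) = 9.0669
Current forward F = (S − I)·e^(rT) = (371.32 − 9.0669)·e^(0.0747·10/12) = 362.2531 × 1.064228 = 385.5199
Value (long) = (F − K)·e^(−rT) = (385.5199 − 342.11) × 0.939648 = 40.7900
Value = C$40.79

C$40.79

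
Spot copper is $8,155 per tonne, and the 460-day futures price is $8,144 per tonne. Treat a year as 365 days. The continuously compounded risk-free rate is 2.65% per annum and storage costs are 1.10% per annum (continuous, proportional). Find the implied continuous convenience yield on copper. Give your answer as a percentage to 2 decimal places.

F = S·e^((r+u−y)T) ⇒ (r+u−y) = ln(F/S)/T
ln(8144/8155) = -0.001350; /T ⇒ -0.001071
y = r + u − ln(F/S)/T = 0.0265 + 0.0110 + 0.001071 = 0.038571
y = 3.86%

3.86%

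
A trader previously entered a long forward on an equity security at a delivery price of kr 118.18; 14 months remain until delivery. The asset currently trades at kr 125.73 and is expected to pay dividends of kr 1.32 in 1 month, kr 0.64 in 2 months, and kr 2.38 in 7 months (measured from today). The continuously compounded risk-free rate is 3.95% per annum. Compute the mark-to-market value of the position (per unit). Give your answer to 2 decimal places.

PV(remaining dividends) I = 1.32·e^(−0.0395·1/12) + 0.64·e^(−0.0395·2/12) + 2.38·e^(−0.0395·7/12) = 4.2773
Current forward F = (S − I)·e^(rT) = (125.73 − 4.2773)·e^(0.0395·14/12) = 121.4527 × 1.047162 = 127.1807
Value (long) = (F − K)·e^(−rT) = (127.1807 − 118.18) × 0.954962 = 8.5953
Value = kr 8.60

kr 8.60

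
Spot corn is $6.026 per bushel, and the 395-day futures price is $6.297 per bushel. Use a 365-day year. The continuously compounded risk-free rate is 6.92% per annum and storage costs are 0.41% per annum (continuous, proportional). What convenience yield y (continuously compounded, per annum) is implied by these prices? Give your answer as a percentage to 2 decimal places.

3.27%

F = S·e^((r+u−y)T) ⇒ (r+u−y) = ln(F/S)/T
ln(6.297/6.026) = 0.043990; /T ⇒ 0.040649
y = r + u − ln(F/S)/T = 0.0692 + 0.0041 − 0.040649 = 0.032651
y = 3.27%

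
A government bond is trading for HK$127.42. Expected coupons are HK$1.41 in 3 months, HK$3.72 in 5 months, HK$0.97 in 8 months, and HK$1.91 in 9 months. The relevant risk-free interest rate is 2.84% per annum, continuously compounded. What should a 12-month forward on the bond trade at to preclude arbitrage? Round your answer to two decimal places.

PV(coupons) I = 1.41·e^(−0.0284·3/12) + 3.72·e^(−0.0284·5/12) + 0.97·e^(−0.0284·8/12) + 1.91·e^(−0.0284·9/12)
I = 1.4000 + 3.6762 + 0.9518 + 1.8697 = 7.8977
F = (S − I)·e^(rT) = (127.42 − 7.8977) · e^(0.0284·12/12)
= 119.5223 · e^0.028400 = 119.5223 × 1.028807 = HK$122.97

HK$122.97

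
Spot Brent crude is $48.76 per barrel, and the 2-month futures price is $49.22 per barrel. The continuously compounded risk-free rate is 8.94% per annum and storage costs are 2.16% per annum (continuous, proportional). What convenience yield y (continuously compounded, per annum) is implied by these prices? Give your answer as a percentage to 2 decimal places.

F = S·e^((r+u−y)T) ⇒ (r+u−y) = ln(F/S)/T
ln(49.22/48.76) = 0.009390; /T ⇒ 0.056340
y = r + u − ln(F/S)/T = 0.0894 + 0.0216 − 0.056340 = 0.054660
y = 5.47%

5.47%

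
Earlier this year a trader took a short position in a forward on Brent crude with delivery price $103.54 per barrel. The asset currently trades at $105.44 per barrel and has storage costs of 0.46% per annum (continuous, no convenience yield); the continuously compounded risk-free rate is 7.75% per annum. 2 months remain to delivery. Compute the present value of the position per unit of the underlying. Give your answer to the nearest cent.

Current fair forward for the remaining 2 months: F = S·e^((r + u)·T), (r + u) = 0.0775 + 0.0046 = 0.0821
F = 105.44 · e^(0.0821 × 2/12) = 105.44 × 1.013777 = 106.8926
Value of long forward = (F − K)·e^(−rT) = (106.8926 − 103.54) · e^(−0.0775·2/12)
= 3.3526 × 0.987166 = 3.31
Short position value = −(long value) = -$3.31

-$3.31 per barrel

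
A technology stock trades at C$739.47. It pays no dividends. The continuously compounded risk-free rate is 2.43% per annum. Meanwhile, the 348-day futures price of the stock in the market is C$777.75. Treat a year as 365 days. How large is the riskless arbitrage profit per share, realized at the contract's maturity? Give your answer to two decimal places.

Fair futures: F* = S·e^(carry·T), with carry = r = 0.0243
F* = 739.47 · e^(0.0243 × 348/365) = 739.47 · e^0.023168 = 739.47 × 1.023438 = C$756.8017
Market C$777.75 > fair C$756.8017: forward overpriced → cash-and-carry (buy spot, short the forward).
At maturity, profit = |F_mkt − F*| = |777.75 − 756.8017| = C$20.95 per share

C$20.95 per share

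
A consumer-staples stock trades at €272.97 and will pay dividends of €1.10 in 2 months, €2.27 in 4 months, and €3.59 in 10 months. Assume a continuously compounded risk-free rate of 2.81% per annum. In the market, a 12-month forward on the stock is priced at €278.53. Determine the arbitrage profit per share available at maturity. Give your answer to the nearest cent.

PV(dividends) I = 1.10·e^(−0.0281·2/12) + 2.27·e^(−0.0281·4/12) + 3.59·e^(−0.0281·10/12) = 6.8506
Fair forward F* = (S − I)·e^(rT) = (272.97 − 6.8506)·e^0.028100 = 266.1194 × 1.028499 = 273.7035
Market €278.53 > fair 273.7035: forward overpriced → cash-and-carry (borrow at r, buy the stock and collect the dividends, short the forward).
Profit at T = |F_mkt − F*| = |278.53 − 273.7035| = €4.83 per share

€4.83 per share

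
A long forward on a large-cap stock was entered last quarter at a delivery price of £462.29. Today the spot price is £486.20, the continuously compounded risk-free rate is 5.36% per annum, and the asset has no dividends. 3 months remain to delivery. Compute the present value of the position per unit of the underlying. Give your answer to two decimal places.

Current fair forward for the remaining 3 months: F = S·e^(r·T), r = 0.0536
F = 486.20 · e^(0.0536 × 3/12) = 486.20 × 1.013490 = 492.7588
Value of long forward = (F − K)·e^(−rT) = (492.7588 − 462.29) · e^(−0.0536·3/12)
= 30.4688 × 0.986689 = 30.06

£30.06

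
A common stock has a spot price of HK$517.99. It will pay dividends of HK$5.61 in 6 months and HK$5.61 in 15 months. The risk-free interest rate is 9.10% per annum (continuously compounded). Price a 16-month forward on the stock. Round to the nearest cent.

HK$573.11

PV(dividends) I = 5.61·e^(−0.0910·6/12) + 5.61·e^(−0.0910·15/12)
I = 5.3605 + 5.0068 = 10.3673
F = (S − I)·e^(rT) = (517.99 − 10.3673) · e^(0.0910·16/12)
= 507.6227 · e^0.121333 = 507.6227 × 1.129001 = HK$573.11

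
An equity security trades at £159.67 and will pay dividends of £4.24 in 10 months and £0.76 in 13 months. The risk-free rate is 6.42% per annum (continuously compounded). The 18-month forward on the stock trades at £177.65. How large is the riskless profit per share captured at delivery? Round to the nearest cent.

£7.05 per share

PV(dividends) I = 4.24·e^(−0.0642·10/12) + 0.76·e^(−0.0642·13/12) = 4.7281
Fair forward F* = (S − I)·e^(rT) = (159.67 − 4.7281)·e^0.096300 = 154.9419 × 1.101089 = 170.6048
Market £177.65 > fair 170.6048: forward overpriced → cash-and-carry (borrow at r, buy the stock and collect the dividends, short the forward).
Profit at T = |F_mkt − F*| = |177.65 − 170.6048| = £7.05 per share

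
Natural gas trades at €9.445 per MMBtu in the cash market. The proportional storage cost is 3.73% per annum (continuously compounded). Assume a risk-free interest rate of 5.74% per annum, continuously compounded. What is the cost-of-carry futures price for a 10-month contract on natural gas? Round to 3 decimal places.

€10.221 per MMBtu

Net carry = r + u − y = 0.0574 + 0.0373 − 0.0000 = 0.0947
F = S·e^((r+u−y)T) = 9.445 · e^(0.0947 × 10/12) = 9.445 · e^0.078917
= 9.445 × 1.082115 = €10.221 per MMBtu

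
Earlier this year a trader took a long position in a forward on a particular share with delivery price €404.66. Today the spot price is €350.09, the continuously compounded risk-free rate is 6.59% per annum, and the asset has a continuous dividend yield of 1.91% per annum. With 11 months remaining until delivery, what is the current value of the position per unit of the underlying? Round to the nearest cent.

-€36.92

Current fair forward for the remaining 11 months: F = S·e^((r − q)·T), (r − q) = 0.0659 − 0.0191 = 0.0468
F = 350.09 · e^(0.0468 × 11/12) = 350.09 × 1.043834 = 365.4358
Value of long forward = (F − K)·e^(−rT) = (365.4358 − 404.66) · e^(−0.0659·11/12)
= -39.2242 × 0.941380 = -36.92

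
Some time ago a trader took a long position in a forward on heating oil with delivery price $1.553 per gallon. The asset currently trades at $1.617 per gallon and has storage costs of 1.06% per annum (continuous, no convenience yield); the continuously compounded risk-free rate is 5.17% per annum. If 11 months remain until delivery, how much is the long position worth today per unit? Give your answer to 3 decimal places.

Current fair forward for the remaining 11 months: F = S·e^((r + u)·T), (r + u) = 0.0517 + 0.0106 = 0.0623
F = 1.617 · e^(0.0623 × 11/12) = 1.617 × 1.058771 = 1.7120
Value of long forward = (F − K)·e^(−rT) = (1.7120 − 1.553) · e^(−0.0517·11/12)
= 0.1590 × 0.953714 = 0.152

$0.152 per gallon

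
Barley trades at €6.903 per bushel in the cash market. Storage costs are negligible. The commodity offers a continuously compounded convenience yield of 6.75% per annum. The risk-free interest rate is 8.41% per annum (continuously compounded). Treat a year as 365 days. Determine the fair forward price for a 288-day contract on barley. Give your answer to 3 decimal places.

€6.994 per bushel

Net carry = r + u − y = 0.0841 + 0.0000 − 0.0675 = 0.0166
F = S·e^((r+u−y)T) = 6.903 · e^(0.0166 × 288/365) = 6.903 · e^0.013098
= 6.903 × 1.013184 = €6.994 per bushel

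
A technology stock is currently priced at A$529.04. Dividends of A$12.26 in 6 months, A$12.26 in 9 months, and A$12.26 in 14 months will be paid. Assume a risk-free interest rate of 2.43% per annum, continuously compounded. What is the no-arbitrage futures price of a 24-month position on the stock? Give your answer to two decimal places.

PV(dividends) I = 12.26·e^(−0.0243·6/12) + 12.26·e^(−0.0243·9/12) + 12.26·e^(−0.0243·14/12)
I = 12.1119 + 12.0386 + 11.9173 = 36.0678
F = (S − I)·e^(rT) = (529.04 − 36.0678) · e^(0.0243·24/12)
= 492.9722 · e^0.048600 = 492.9722 × 1.049800 = A$517.52

A$517.52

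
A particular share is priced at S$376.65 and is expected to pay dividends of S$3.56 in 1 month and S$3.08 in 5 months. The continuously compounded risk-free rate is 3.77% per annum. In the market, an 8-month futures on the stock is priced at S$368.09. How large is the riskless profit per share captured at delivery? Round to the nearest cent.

PV(dividends) I = 3.56·e^(−0.0377·1/12) + 3.08·e^(−0.0377·5/12) = 6.5808
Fair futures F* = (S − I)·e^(rT) = (376.65 − 6.5808)·e^0.025133 = 370.0692 × 1.025451 = 379.4878
Market S$368.09 < fair 379.4878: forward underpriced → reverse cash-and-carry (short the stock, invest proceeds at r, pay the dividends, go long the forward).
Profit at T = |F_mkt − F*| = |368.09 − 379.4878| = S$11.40 per share

S$11.40 per share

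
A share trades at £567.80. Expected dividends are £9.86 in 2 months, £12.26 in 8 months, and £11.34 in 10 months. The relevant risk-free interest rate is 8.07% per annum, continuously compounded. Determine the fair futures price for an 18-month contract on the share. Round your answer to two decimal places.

PV(dividends) I = 9.86·e^(−0.0807·2/12) + 12.26·e^(−0.0807·8/12) + 11.34·e^(−0.0807·10/12)
I = 9.7283 + 11.6178 + 10.6025 = 31.9486
F = (S − I)·e^(rT) = (567.80 − 31.9486) · e^(0.0807·18/12)
= 535.8514 · e^0.121050 = 535.8514 × 1.128681 = £604.81

£604.81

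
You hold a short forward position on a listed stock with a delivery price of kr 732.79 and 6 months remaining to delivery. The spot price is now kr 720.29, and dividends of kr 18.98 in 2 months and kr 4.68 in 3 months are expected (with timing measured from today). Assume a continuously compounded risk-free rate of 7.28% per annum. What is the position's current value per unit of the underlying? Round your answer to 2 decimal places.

kr 9.65

PV(remaining dividends) I = 18.98·e^(−0.0728·2/12) + 4.68·e^(−0.0728·3/12) = 23.3467
Current forward F = (S − I)·e^(rT) = (720.29 − 23.3467)·e^(0.0728·6/12) = 696.9433 × 1.037071 = 722.7797
Value (long) = (F − K)·e^(−rT) = (722.7797 − 732.79) × 0.964255 = -9.6525
Short position value = −(long value) = kr 9.65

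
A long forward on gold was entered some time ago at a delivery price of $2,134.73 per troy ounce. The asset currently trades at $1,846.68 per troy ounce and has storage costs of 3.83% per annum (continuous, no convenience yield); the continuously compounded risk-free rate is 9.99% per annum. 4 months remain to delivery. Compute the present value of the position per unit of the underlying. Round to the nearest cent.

Current fair forward for the remaining 4 months: F = S·e^((r + u)·T), (r + u) = 0.0999 + 0.0383 = 0.1382
F = 1846.68 · e^(0.1382 × 4/12) = 1846.68 × 1.04714422 = 1933.7403
Value of long forward = (F − K)·e^(−rT) = (1933.7403 − 2134.73) · e^(−0.0999·4/12)
= -200.9897 × 0.96724834 = -194.41

-$194.41 per troy ounce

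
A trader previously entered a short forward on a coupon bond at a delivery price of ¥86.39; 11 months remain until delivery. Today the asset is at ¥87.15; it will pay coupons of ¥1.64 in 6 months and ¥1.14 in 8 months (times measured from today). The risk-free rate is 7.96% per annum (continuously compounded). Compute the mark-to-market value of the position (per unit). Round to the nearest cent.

PV(remaining coupons) I = 1.64·e^(−0.0796·6/12) + 1.14·e^(−0.0796·8/12) = 2.6571
Current forward F = (S − I)·e^(rT) = (87.15 − 2.6571)·e^(0.0796·11/12) = 84.4929 × 1.075695 = 90.8886
Value (long) = (F − K)·e^(−rT) = (90.8886 − 86.39) × 0.929632 = 4.1820
Short position value = −(long value) = -¥4.18

-¥4.18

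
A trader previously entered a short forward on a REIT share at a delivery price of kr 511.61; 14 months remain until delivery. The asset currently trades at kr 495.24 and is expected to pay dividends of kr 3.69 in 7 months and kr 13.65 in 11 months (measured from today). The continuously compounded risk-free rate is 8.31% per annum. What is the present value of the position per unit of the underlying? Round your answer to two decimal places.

-kr 14.74

PV(remaining dividends) I = 3.69·e^(−0.0831·7/12) + 13.65·e^(−0.0831·11/12) = 16.1642
Current forward F = (S − I)·e^(rT) = (495.24 − 16.1642)·e^(0.0831·14/12) = 479.0758 × 1.101805 = 527.8481
Value (long) = (F − K)·e^(−rT) = (527.8481 − 511.61) × 0.907601 = 14.7377
Short position value = −(long value) = -kr 14.74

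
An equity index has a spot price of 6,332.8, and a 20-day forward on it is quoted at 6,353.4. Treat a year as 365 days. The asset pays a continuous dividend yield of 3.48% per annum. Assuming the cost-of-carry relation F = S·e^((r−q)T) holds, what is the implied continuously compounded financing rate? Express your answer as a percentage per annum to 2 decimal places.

9.41%

From F = S·e^((r−q)T): (r − q) = ln(F/S)/T
ln(6353.4/6332.8) = ln(1.003253) = 0.003248
(r − q) = 0.003248 / (20/365) = 0.059276
r = ln(F/S)/T + q = 0.059276 + 0.0348 = 0.094076
r = 9.41%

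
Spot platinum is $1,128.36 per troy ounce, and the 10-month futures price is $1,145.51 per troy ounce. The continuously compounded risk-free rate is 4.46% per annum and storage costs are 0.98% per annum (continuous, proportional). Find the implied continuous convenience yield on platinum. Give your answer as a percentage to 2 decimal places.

3.63%

F = S·e^((r+u−y)T) ⇒ (r+u−y) = ln(F/S)/T
ln(1145.51/1128.36) = 0.015085; /T ⇒ 0.018102
y = r + u − ln(F/S)/T = 0.0446 + 0.0098 − 0.018102 = 0.036298
y = 3.63%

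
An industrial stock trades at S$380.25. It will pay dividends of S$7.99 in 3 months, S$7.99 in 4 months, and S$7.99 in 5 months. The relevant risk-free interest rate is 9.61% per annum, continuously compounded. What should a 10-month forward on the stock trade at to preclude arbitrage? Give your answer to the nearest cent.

PV(dividends) I = 7.99·e^(−0.0961·3/12) + 7.99·e^(−0.0961·4/12) + 7.99·e^(−0.0961·5/12)
I = 7.8003 + 7.7381 + 7.6764 = 23.2148
F = (S − I)·e^(rT) = (380.25 − 23.2148) · e^(0.0961·10/12)
= 357.0352 · e^0.080083 = 357.0352 × 1.083377 = S$386.80

S$386.80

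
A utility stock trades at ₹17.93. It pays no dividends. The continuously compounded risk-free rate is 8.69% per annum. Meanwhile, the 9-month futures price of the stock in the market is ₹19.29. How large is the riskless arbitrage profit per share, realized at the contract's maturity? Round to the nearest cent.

Fair futures: F* = S·e^(carry·T), with carry = r = 0.0869
F* = 17.93 · e^(0.0869 × 9/12) = 17.93 · e^0.065175 = 17.93 × 1.067346 = ₹19.1375
Market ₹19.29 > fair ₹19.1375: forward overpriced → cash-and-carry (buy spot, short the forward).
At maturity, profit = |F_mkt − F*| = |19.29 − 19.1375| = ₹0.15 per share

₹0.15 per share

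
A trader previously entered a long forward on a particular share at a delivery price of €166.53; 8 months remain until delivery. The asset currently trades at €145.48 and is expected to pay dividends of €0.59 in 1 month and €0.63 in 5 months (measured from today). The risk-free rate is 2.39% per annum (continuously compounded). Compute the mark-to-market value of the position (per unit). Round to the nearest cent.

-€19.63

PV(remaining dividends) I = 0.59·e^(−0.0239·1/12) + 0.63·e^(−0.0239·5/12) = 1.2126
Current forward F = (S − I)·e^(rT) = (145.48 − 1.2126)·e^(0.0239·8/12) = 144.2674 × 1.016061 = 146.5845
Value (long) = (F − K)·e^(−rT) = (146.5845 − 166.53) × 0.984193 = -19.6302
Value = -€19.63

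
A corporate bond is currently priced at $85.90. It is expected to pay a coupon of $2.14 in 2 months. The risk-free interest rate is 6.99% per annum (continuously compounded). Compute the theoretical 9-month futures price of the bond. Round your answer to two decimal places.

PV(coupons) I = 2.14·e^(−0.0699·2/12)
I = 2.1152
F = (S − I)·e^(rT) = (85.90 − 2.1152) · e^(0.0699·9/12)
= 83.7848 · e^0.052425 = 83.7848 × 1.053824 = $88.29

$88.29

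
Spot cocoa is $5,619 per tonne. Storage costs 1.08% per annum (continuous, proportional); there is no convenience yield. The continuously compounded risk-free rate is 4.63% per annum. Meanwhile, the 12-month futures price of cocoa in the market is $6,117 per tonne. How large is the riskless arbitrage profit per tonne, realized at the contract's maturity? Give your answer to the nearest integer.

$168 per tonne

Fair futures: F* = S·e^(carry·T), with carry = (r + u) = 0.0463 + 0.0108 = 0.0571
F* = 5619 · e^(0.0571 × 12/12) = 5619 · e^0.057100 = 5619 × 1.058762 = $5949.1837
Market $6117 > fair $5949.1837: forward overpriced → cash-and-carry (buy spot, short the forward).
At maturity, profit = |F_mkt − F*| = |6117 − 5949.1837| = $168 per tonne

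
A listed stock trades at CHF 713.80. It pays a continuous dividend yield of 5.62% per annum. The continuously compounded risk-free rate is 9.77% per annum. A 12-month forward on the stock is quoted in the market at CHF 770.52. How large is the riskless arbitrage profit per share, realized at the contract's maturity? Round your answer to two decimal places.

CHF 26.47 per share

Fair forward: F* = S·e^(carry·T), with carry = (r − q) = 0.0977 − 0.0562 = 0.0415
F* = 713.80 · e^(0.0415 × 12/12) = 713.80 · e^0.041500 = 713.80 × 1.042373 = CHF 744.0458
Market CHF 770.52 > fair CHF 744.0458: forward overpriced → cash-and-carry (buy spot, short the forward).
At maturity, profit = |F_mkt − F*| = |770.52 − 744.0458| = CHF 26.47 per share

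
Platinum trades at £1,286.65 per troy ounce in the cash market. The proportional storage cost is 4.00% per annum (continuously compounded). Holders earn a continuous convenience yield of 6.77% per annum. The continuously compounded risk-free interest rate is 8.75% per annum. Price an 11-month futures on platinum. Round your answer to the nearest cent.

£1,359.15 per troy ounce

Net carry = r + u − y = 0.0875 + 0.0400 − 0.0677 = 0.0598
F = S·e^((r+u−y)T) = 1286.65 · e^(0.0598 × 11/12) = 1286.65 · e^0.05481667
= 1286.65 × 1.05634694 = £1,359.15 per troy ounce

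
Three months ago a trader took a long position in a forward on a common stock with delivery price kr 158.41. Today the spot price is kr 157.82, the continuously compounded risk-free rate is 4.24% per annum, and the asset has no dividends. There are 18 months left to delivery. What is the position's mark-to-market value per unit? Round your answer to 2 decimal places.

Current fair forward for the remaining 18 months: F = S·e^(r·T), r = 0.0424
F = 157.82 · e^(0.0424 × 18/12) = 157.82 × 1.065666 = 168.1834
Value of long forward = (F − K)·e^(−rT) = (168.1834 − 158.41) · e^(−0.0424·18/12)
= 9.7734 × 0.938380 = 9.17

kr 9.17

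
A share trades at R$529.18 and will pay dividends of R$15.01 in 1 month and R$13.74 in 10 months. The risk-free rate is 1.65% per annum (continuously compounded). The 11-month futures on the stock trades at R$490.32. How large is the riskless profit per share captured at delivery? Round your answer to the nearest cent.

R$17.95 per share

PV(dividends) I = 15.01·e^(−0.0165·1/12) + 13.74·e^(−0.0165·10/12) = 28.5417
Fair futures F* = (S − I)·e^(rT) = (529.18 − 28.5417)·e^0.015125 = 500.6383 × 1.015240 = 508.2680
Market R$490.32 < fair 508.2680: forward underpriced → reverse cash-and-carry (short the stock, invest proceeds at r, pay the dividends, go long the forward).
Profit at T = |F_mkt − F*| = |490.32 − 508.2680| = R$17.95 per share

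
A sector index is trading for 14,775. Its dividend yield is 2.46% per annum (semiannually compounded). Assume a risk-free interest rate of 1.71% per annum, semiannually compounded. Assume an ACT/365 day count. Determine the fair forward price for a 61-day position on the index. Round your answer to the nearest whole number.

F = S · (1+r/2)^(2T) / (1+q/2)^(2T)
= 14775 × 1.002850 / 1.004095 = 14775 × 0.998760
F = 14,757

14,757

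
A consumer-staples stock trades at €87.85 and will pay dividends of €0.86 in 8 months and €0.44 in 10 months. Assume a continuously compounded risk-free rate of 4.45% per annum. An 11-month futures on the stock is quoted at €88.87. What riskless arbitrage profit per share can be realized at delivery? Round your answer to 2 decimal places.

PV(dividends) I = 0.86·e^(−0.0445·8/12) + 0.44·e^(−0.0445·10/12) = 1.2588
Fair futures F* = (S − I)·e^(rT) = (87.85 − 1.2588)·e^0.040792 = 86.5912 × 1.041635 = 90.1964
Market €88.87 < fair 90.1964: forward underpriced → reverse cash-and-carry (short the stock, invest proceeds at r, pay the dividends, go long the forward).
Profit at T = |F_mkt − F*| = |88.87 − 90.1964| = €1.33 per share

€1.33 per share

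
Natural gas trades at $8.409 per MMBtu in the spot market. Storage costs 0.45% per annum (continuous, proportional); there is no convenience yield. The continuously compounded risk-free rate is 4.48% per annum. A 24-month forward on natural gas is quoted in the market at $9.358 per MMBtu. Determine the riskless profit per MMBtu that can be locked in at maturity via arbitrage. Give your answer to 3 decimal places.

$0.078 per MMBtu

Fair forward: F* = S·e^(carry·T), with carry = (r + u) = 0.0448 + 0.0045 = 0.0493
F* = 8.409 · e^(0.0493 × 24/12) = 8.409 · e^0.098600 = 8.409 × 1.103625 = $9.2804
Market $9.358 > fair $9.2804: forward overpriced → cash-and-carry (buy spot, short the forward).
At maturity, profit = |F_mkt − F*| = |9.358 − 9.2804| = $0.078 per MMBtu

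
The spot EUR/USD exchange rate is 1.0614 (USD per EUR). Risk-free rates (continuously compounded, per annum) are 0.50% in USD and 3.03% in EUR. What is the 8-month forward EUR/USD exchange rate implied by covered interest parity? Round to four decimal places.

1.0436

F = S·e^((r_USD − r_EUR)T) = 1.0614 · e^((0.0050 − 0.0303) × 8/12)
= 1.0614 · e^-0.016867 = 1.0614 × 0.983274
F = 1.0436 USD per EUR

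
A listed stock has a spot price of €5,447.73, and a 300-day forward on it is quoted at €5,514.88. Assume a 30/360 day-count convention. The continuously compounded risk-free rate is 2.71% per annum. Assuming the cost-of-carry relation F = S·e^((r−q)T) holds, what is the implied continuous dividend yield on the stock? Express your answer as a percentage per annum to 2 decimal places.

1.24%

From F = S·e^((r−q)T): (r − q) = ln(F/S)/T
ln(5514.88/5447.73) = ln(1.012326) = 0.012251
(r − q) = 0.012251 / (300/360) = 0.014701
q = r − ln(F/S)/T = 0.0271 − 0.014701 = 0.012399
q = 1.24%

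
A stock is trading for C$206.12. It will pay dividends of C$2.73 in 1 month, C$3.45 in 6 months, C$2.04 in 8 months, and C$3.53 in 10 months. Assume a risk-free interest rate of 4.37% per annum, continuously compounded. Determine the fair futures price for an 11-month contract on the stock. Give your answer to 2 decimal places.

C$202.59

PV(dividends) I = 2.73·e^(−0.0437·1/12) + 3.45·e^(−0.0437·6/12) + 2.04·e^(−0.0437·8/12) + 3.53·e^(−0.0437·10/12)
I = 2.7201 + 3.3754 + 1.9814 + 3.4038 = 11.4807
F = (S − I)·e^(rT) = (206.12 − 11.4807) · e^(0.0437·11/12)
= 194.6393 · e^0.040058 = 194.6393 × 1.040871 = C$202.59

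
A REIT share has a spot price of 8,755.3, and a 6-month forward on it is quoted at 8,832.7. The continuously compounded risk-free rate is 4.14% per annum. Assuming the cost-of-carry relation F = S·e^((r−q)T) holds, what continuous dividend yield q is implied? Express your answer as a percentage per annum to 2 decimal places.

From F = S·e^((r−q)T): (r − q) = ln(F/S)/T
ln(8832.7/8755.3) = ln(1.008840) = 0.008801
(r − q) = 0.008801 / (6/12) = 0.017602
q = r − ln(F/S)/T = 0.0414 − 0.017602 = 0.023798
q = 2.38%

2.38%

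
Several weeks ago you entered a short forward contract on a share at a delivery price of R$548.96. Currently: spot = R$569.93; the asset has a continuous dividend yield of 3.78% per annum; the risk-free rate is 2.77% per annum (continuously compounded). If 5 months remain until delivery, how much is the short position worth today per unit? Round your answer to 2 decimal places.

-R$18.36

Current fair forward for the remaining 5 months: F = S·e^((r − q)·T), (r − q) = 0.0277 − 0.0378 = -0.0101
F = 569.93 · e^(-0.0101 × 5/12) = 569.93 × 0.995801 = 567.5369
Value of long forward = (F − K)·e^(−rT) = (567.5369 − 548.96) · e^(−0.0277·5/12)
= 18.5769 × 0.988525 = 18.36
Short position value = −(long value) = -R$18.36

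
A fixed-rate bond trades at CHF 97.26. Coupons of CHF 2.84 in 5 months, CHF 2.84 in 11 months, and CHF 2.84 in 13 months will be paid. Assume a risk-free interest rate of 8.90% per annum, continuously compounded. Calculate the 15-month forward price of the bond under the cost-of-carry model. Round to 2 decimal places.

CHF 99.84

PV(coupons) I = 2.84·e^(−0.0890·5/12) + 2.84·e^(−0.0890·11/12) + 2.84·e^(−0.0890·13/12)
I = 2.7366 + 2.6175 + 2.5790 = 7.9331
F = (S − I)·e^(rT) = (97.26 − 7.9331) · e^(0.0890·15/12)
= 89.3269 · e^0.111250 = 89.3269 × 1.117674 = CHF 99.84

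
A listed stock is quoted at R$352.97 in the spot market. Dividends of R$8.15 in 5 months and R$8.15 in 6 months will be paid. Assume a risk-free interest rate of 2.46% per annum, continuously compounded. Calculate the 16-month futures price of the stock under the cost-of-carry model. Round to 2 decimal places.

R$348.08

PV(dividends) I = 8.15·e^(−0.0246·5/12) + 8.15·e^(−0.0246·6/12)
I = 8.0669 + 8.0504 = 16.1173
F = (S − I)·e^(rT) = (352.97 − 16.1173) · e^(0.0246·16/12)
= 336.8527 · e^0.032800 = 336.8527 × 1.033344 = R$348.08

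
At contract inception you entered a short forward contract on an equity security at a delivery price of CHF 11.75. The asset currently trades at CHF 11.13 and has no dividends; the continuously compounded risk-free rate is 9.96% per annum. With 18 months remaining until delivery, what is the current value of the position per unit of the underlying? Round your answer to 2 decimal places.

Current fair forward for the remaining 18 months: F = S·e^(r·T), r = 0.0996
F = 11.13 · e^(0.0996 × 18/12) = 11.13 × 1.161137 = 12.9235
Value of long forward = (F − K)·e^(−rT) = (12.9235 − 11.75) · e^(−0.0996·18/12)
= 1.1735 × 0.861225 = 1.01
Short position value = −(long value) = -CHF 1.01

-CHF 1.01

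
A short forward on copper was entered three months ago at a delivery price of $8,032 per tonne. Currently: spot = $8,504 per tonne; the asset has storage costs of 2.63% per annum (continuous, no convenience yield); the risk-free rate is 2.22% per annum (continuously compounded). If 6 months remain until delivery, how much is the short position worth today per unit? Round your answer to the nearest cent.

Current fair forward for the remaining 6 months: F = S·e^((r + u)·T), (r + u) = 0.0222 + 0.0263 = 0.0485
F = 8504 · e^(0.0485 × 6/12) = 8504 × 1.02454642 = 8712.7428
Value of long forward = (F − K)·e^(−rT) = (8712.7428 − 8032) · e^(−0.0222·6/12)
= 680.7428 × 0.98896138 = 673.23
Short position value = −(long value) = -$673.23

-$673.23 per tonne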